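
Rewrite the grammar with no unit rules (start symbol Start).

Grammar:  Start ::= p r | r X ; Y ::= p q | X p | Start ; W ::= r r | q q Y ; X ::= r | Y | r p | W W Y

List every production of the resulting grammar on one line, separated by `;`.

Start ::= p r | r X; Y ::= p r | r X | p q | X p; W ::= r r | q q Y; X ::= p r | r X | r | r p | W W Y | p q | X p

Unit pairs: X ⇒* {Start, Y}; Y ⇒* {Start}.
For every A with A ⇒* B via unit rules, add B's non-unit alternatives to A; then delete every rule of the form X → Y.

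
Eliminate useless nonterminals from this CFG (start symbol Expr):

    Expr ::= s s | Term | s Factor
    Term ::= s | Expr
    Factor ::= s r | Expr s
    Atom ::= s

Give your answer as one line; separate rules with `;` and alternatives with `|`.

Generating nonterminals: {Atom, Expr, Factor, Term}.
Reachable from Expr after that: {Expr, Factor, Term}.
Removed useless symbols: {Atom} and every production mentioning them.

Expr ::= s s | Term | s Factor; Term ::= s | Expr; Factor ::= s r | Expr s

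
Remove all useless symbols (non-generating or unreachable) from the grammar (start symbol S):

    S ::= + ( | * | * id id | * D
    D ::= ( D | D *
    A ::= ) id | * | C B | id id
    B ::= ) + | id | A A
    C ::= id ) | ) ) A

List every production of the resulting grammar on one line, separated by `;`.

Generating nonterminals: {A, B, C, S}.
Reachable from S after that: {S}.
Removed useless symbols: {A, B, C, D} and every production mentioning them.

S ::= + ( | * | * id id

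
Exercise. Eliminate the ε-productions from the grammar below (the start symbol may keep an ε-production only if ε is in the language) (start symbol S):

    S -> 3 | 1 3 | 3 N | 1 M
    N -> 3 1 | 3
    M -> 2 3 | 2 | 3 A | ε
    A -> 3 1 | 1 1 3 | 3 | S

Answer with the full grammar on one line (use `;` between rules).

S -> 3 | 1 3 | 3 N | 1 M | 1; N -> 3 1 | 3; M -> 2 3 | 2 | 3 A; A -> 3 1 | 1 1 3 | 3 | S

Nullable nonterminals: {M}.
ε ∉ L(G), so no ε-production is kept.
For each production, add variants omitting each subset of nullable occurrences: S → 1 M gives 1 M | 1.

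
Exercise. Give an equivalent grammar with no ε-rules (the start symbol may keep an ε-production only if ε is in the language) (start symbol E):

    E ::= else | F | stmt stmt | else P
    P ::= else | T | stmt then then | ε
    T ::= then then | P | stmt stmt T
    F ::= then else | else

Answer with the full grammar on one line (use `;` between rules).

Nullable set = {P, T}.
ε ∉ L(G), so no ε-production is kept.
Expand every rule over subsets of its nullable positions: T → stmt stmt T gives stmt stmt T | stmt stmt.

E ::= else | F | stmt stmt | else P; P ::= else | T | stmt then then; T ::= then then | P | stmt stmt T | stmt stmt; F ::= then else | else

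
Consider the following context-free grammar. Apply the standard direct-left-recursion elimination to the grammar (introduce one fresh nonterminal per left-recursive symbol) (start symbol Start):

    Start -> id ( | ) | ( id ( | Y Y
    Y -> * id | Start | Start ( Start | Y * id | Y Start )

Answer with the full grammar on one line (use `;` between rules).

Start -> id ( | ) | ( id ( | Y Y; Y -> * id Y1 | Start Y1 | Start ( Start Y1; Y1 -> * id Y1 | Start ) Y1 | ε

Directly left-recursive nonterminal: Y.
For Y: α = {* id, Start )}, β = {* id, Start, Start ( Start}. Rewrite as Y → β Y1 and Y1 → α Y1 | ε.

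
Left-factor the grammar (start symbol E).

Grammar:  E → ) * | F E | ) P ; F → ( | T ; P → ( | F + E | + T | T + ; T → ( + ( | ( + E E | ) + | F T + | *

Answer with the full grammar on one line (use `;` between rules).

E → F E | ) E'; F → ( | T; P → ( | F + E | + T | T +; T → ) + | F T + | * | ( + T'; E' → * | P; T' → ( | E E

E has alternatives sharing prefix ')': factor to E → ) E' with E' → * | P.
T has alternatives sharing prefix '( +': factor to T → ( + T' with T' → ( | E E.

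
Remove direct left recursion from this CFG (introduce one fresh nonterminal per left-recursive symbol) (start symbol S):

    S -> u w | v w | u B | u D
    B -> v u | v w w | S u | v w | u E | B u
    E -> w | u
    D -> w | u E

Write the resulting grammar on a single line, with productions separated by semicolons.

S -> u w | v w | u B | u D; B -> v u B' | v w w B' | S u B' | v w B' | u E B'; E -> w | u; D -> w | u E; B' -> u B' | ε

Left recursion appears on B.
For B: α = {u}, β = {v u, v w w, S u, v w, u E}. Rewrite as B → β B' and B' → α B' | ε.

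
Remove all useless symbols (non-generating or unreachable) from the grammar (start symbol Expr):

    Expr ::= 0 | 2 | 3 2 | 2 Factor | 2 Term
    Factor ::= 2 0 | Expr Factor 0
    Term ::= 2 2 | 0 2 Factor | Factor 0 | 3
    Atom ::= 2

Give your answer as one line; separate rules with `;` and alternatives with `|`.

Expr ::= 0 | 2 | 3 2 | 2 Factor | 2 Term; Factor ::= 2 0 | Expr Factor 0; Term ::= 2 2 | 0 2 Factor | Factor 0 | 3

Generating nonterminals: {Atom, Expr, Factor, Term}.
Reachable from Expr after that: {Expr, Factor, Term}.
Removed useless symbols: {Atom} and every production mentioning them.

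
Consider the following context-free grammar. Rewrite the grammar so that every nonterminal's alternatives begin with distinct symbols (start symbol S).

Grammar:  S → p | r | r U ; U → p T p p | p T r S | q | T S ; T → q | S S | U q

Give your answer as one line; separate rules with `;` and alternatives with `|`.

S → p | r S'; U → q | T S | p T U'; T → q | S S | U q; S' → eps | U; U' → p p | r S

S has alternatives sharing prefix 'r': factor to S → r S' with S' → ε | U.
U has alternatives sharing prefix 'p T': factor to U → p T U' with U' → p p | r S.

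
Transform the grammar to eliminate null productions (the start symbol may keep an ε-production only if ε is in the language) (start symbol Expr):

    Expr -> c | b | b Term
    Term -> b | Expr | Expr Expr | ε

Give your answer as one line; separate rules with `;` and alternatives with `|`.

The nullable symbols are {Term}.
ε ∉ L(G), so no ε-production is kept.

Expr -> c | b | b Term; Term -> b | Expr | Expr Expr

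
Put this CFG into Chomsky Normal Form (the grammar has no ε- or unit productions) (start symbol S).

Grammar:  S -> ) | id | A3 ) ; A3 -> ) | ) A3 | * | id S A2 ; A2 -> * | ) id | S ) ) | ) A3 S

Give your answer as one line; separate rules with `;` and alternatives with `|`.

S -> ) | id | A3 X1; A3 -> ) | X1 A3 | * | X2 Y1; A2 -> * | X1 X2 | S Y2 | X1 Y3; X1 -> ); X2 -> id; Y1 -> S A2; Y2 -> X1 X1; Y3 -> A3 S

Introduce a nonterminal for each terminal appearing in a rule of length ≥ 2: X1 → ), X2 → id.
Binarize each right-hand side of length ≥ 3 by chaining fresh nonterminals (Y1, Y2, …): affected rules were A3 → X2 S A2; A2 → S X1 X1; A2 → X1 A3 S.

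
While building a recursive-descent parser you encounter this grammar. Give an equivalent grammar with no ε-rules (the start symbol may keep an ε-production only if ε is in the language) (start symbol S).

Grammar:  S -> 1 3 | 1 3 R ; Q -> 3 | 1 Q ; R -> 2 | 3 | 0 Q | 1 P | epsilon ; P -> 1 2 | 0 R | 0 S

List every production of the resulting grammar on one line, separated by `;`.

S -> 1 3 | 1 3 R; Q -> 3 | 1 Q; R -> 2 | 3 | 0 Q | 1 P; P -> 1 2 | 0 R | 0 | 0 S

Nullable set = {R}.
ε ∉ L(G), so no ε-production is kept.
For each production, add variants omitting each subset of nullable occurrences: P → 0 R gives 0 R | 0.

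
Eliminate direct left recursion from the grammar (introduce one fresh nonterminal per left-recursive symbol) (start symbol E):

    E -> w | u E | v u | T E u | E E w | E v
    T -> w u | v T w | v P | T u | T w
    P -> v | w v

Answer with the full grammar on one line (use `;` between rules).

E -> w E' | u E E' | v u E' | T E u E'; T -> w u T' | v T w T' | v P T'; P -> v | w v; E' -> E w E' | v E' | ε; T' -> u T' | w T' | ε

E, T are directly left-recursive.
For E: α = {E w, v}, β = {w, u E, v u, T E u}. Rewrite as E → β E' and E' → α E' | ε.
For T: α = {u, w}, β = {w u, v T w, v P}. Rewrite as T → β T' and T' → α T' | ε.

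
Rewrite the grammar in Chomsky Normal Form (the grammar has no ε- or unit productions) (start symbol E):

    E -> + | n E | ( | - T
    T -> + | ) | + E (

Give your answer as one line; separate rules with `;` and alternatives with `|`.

E -> + | X1 E | ( | X2 T; T -> + | ) | X3 Y1; X1 -> n; X2 -> -; X3 -> +; X4 -> (; Y1 -> E X4

Introduce a nonterminal for each terminal appearing in a rule of length ≥ 2: X1 → n, X2 → -, X3 → +, X4 → (.
Binarize each right-hand side of length ≥ 3 by chaining fresh nonterminals (Y1, Y2, …): affected rules were T → X3 E X4.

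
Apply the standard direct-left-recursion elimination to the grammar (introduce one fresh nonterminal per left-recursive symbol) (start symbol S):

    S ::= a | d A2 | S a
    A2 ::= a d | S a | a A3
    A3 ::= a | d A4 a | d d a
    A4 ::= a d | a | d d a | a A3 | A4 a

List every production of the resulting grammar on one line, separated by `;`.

S ::= a S' | d A2 S'; A2 ::= a d | S a | a A3; A3 ::= a | d A4 a | d d a; A4 ::= a d A4' | a A4' | d d a A4' | a A3 A4'; S' ::= a S' | ε; A4' ::= a A4' | ε

Left recursion appears on S, A4.
For S: α = {a}, β = {a, d A2}. Rewrite as S → β S' and S' → α S' | ε.
For A4: α = {a}, β = {a d, a, d d a, a A3}. Rewrite as A4 → β A4' and A4' → α A4' | ε.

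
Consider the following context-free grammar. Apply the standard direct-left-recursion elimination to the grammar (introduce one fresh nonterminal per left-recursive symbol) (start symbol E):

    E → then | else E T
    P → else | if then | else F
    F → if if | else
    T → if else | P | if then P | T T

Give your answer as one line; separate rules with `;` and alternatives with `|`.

T is directly left-recursive.
For T: α = {T}, β = {if else, P, if then P}. Rewrite as T → β T' and T' → α T' | ε.

E → then | else E T; P → else | if then | else F; F → if if | else; T → if else T' | P T' | if then P T'; T' → T T' | ε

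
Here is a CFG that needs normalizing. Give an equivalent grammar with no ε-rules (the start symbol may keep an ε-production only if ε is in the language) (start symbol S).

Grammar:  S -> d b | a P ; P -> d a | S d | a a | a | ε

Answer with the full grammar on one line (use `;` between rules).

S -> d b | a P | a; P -> d a | S d | a a | a

Nullable nonterminals: {P}.
ε ∉ L(G), so no ε-production is kept.
Expand every rule over subsets of its nullable positions: S → a P gives a P | a.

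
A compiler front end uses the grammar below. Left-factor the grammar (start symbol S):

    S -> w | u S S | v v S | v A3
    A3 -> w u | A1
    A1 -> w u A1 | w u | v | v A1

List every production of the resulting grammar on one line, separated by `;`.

S has alternatives sharing prefix 'v': factor to S → v S' with S' → v S | A3.
A1 has alternatives sharing prefix 'w u': factor to A1 → w u A1' with A1' → A1 | ε.
A1 has alternatives sharing prefix 'v': factor to A1 → v A1'' with A1'' → ε | A1.

S -> w | u S S | v S'; A3 -> w u | A1; A1 -> w u A1' | v A1''; S' -> v S | A3; A1' -> A1 | ε; A1'' -> ε | A1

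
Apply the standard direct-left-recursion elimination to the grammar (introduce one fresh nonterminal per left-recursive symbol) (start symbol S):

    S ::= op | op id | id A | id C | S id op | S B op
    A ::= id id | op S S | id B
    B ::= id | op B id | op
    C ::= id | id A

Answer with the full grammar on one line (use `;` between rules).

S ::= op S' | op id S' | id A S' | id C S'; A ::= id id | op S S | id B; B ::= id | op B id | op; C ::= id | id A; S' ::= id op S' | B op S' | eps

Left recursion appears on S.
For S: α = {id op, B op}, β = {op, op id, id A, id C}. Rewrite as S → β S' and S' → α S' | ε.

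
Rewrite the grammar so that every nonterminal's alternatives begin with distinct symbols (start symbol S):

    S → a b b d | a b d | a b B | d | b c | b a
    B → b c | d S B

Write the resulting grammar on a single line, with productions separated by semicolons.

S → d | a b S' | b S''; B → b c | d S B; S' → b d | d | B; S'' → c | a

S has alternatives sharing prefix 'a b': factor to S → a b S' with S' → b d | d | B.
S has alternatives sharing prefix 'b': factor to S → b S'' with S'' → c | a.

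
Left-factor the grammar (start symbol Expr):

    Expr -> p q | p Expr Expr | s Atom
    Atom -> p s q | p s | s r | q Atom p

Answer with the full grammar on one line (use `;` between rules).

Expr has alternatives sharing prefix 'p': factor to Expr → p Expr1 with Expr1 → q | Expr Expr.
Atom has alternatives sharing prefix 'p s': factor to Atom → p s Atom1 with Atom1 → q | ε.

Expr -> s Atom | p Expr1; Atom -> s r | q Atom p | p s Atom1; Expr1 -> q | Expr Expr; Atom1 -> q | ε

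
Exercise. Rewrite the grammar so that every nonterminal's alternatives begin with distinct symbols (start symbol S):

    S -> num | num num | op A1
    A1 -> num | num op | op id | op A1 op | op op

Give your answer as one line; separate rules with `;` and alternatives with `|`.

S -> op A1 | num S'; A1 -> op A1' | num A1''; S' -> ε | num; A1' -> id | A1 op | op; A1'' -> ε | op

S has alternatives sharing prefix 'num': factor to S → num S' with S' → ε | num.
A1 has alternatives sharing prefix 'op': factor to A1 → op A1' with A1' → id | A1 op | op.
A1 has alternatives sharing prefix 'num': factor to A1 → num A1'' with A1'' → ε | op.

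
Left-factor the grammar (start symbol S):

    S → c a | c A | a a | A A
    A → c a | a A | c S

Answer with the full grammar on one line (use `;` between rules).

S has alternatives sharing prefix 'c': factor to S → c S' with S' → a | A.
A has alternatives sharing prefix 'c': factor to A → c A' with A' → a | S.

S → a a | A A | c S'; A → a A | c A'; S' → a | A; A' → a | S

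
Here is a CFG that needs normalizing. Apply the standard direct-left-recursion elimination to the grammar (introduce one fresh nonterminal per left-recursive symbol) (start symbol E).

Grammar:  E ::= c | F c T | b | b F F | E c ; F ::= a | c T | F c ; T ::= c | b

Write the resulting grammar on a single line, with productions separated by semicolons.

Left recursion appears on E, F.
For E: α = {c}, β = {c, F c T, b, b F F}. Rewrite as E → β E' and E' → α E' | ε.
For F: α = {c}, β = {a, c T}. Rewrite as F → β F' and F' → α F' | ε.

E ::= c E' | F c T E' | b E' | b F F E'; F ::= a F' | c T F'; T ::= c | b; E' ::= c E' | ε; F' ::= c F' | ε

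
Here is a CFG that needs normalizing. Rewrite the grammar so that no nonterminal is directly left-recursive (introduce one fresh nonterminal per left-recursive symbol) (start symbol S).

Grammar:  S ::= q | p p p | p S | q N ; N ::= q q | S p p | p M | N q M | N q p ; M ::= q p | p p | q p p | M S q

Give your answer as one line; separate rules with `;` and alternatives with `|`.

Left recursion appears on N, M.
For N: α = {q M, q p}, β = {q q, S p p, p M}. Rewrite as N → β N' and N' → α N' | ε.
For M: α = {S q}, β = {q p, p p, q p p}. Rewrite as M → β M' and M' → α M' | ε.

S ::= q | p p p | p S | q N; N ::= q q N' | S p p N' | p M N'; M ::= q p M' | p p M' | q p p M'; N' ::= q M N' | q p N' | ε; M' ::= S q M' | ε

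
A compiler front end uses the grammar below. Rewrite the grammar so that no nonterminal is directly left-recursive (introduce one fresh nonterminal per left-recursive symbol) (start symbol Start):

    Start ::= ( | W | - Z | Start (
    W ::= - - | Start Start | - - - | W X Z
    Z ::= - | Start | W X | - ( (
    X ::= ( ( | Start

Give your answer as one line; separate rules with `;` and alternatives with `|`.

Start ::= ( Start1 | W Start1 | - Z Start1; W ::= - - W1 | Start Start W1 | - - - W1; Z ::= - | Start | W X | - ( (; X ::= ( ( | Start; Start1 ::= ( Start1 | epsilon; W1 ::= X Z W1 | epsilon

Directly left-recursive nonterminals: Start, W.
For Start: α = {(}, β = {(, W, - Z}. Rewrite as Start → β Start1 and Start1 → α Start1 | ε.
For W: α = {X Z}, β = {- -, Start Start, - - -}. Rewrite as W → β W1 and W1 → α W1 | ε.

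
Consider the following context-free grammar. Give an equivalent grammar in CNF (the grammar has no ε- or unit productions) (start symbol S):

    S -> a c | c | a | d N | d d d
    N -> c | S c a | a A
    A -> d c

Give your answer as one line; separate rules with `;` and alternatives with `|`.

Introduce a nonterminal for each terminal appearing in a rule of length ≥ 2: X1 → a, X2 → c, X3 → d.
Binarize each right-hand side of length ≥ 3 by chaining fresh nonterminals (Y1, Y2, …): affected rules were S → X3 X3 X3; N → S X2 X1.

S -> X1 X2 | c | a | X3 N | X3 Y1; N -> c | S Y2 | X1 A; A -> X3 X2; X1 -> a; X2 -> c; X3 -> d; Y1 -> X3 X3; Y2 -> X2 X1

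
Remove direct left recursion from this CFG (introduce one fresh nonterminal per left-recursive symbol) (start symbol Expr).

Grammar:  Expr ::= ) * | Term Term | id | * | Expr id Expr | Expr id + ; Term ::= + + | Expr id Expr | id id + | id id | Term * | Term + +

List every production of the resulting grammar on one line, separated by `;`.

Directly left-recursive nonterminals: Expr, Term.
For Expr: α = {id Expr, id +}, β = {) *, Term Term, id, *}. Rewrite as Expr → β Expr1 and Expr1 → α Expr1 | ε.
For Term: α = {*, + +}, β = {+ +, Expr id Expr, id id +, id id}. Rewrite as Term → β Term1 and Term1 → α Term1 | ε.

Expr ::= ) * Expr1 | Term Term Expr1 | id Expr1 | * Expr1; Term ::= + + Term1 | Expr id Expr Term1 | id id + Term1 | id id Term1; Expr1 ::= id Expr Expr1 | id + Expr1 | ε; Term1 ::= * Term1 | + + Term1 | ε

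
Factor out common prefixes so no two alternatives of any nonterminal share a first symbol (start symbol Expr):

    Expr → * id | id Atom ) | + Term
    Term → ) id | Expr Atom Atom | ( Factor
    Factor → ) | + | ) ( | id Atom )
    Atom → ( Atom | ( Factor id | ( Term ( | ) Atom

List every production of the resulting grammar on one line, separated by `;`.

Factor has alternatives sharing prefix ')': factor to Factor → ) Factor1 with Factor1 → ε | (.
Atom has alternatives sharing prefix '(': factor to Atom → ( Atom1 with Atom1 → Atom | Factor id | Term (.

Expr → * id | id Atom ) | + Term; Term → ) id | Expr Atom Atom | ( Factor; Factor → + | id Atom ) | ) Factor1; Atom → ) Atom | ( Atom1; Factor1 → ε | (; Atom1 → Atom | Factor id | Term (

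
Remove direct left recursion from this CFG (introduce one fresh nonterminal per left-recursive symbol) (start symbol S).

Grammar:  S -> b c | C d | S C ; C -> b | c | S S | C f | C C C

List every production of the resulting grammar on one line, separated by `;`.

S -> b c S' | C d S'; C -> b C' | c C' | S S C'; S' -> C S' | ε; C' -> f C' | C C C' | ε

Left recursion appears on S, C.
For S: α = {C}, β = {b c, C d}. Rewrite as S → β S' and S' → α S' | ε.
For C: α = {f, C C}, β = {b, c, S S}. Rewrite as C → β C' and C' → α C' | ε.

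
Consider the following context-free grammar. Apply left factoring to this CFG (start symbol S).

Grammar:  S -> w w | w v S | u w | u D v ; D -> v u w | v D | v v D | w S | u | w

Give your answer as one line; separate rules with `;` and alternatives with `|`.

S -> w S' | u S''; D -> u | v D' | w D''; S' -> w | v S; S'' -> w | D v; D' -> u w | D | v D; D'' -> S | ε

S has alternatives sharing prefix 'w': factor to S → w S' with S' → w | v S.
S has alternatives sharing prefix 'u': factor to S → u S'' with S'' → w | D v.
D has alternatives sharing prefix 'v': factor to D → v D' with D' → u w | D | v D.
D has alternatives sharing prefix 'w': factor to D → w D'' with D'' → S | ε.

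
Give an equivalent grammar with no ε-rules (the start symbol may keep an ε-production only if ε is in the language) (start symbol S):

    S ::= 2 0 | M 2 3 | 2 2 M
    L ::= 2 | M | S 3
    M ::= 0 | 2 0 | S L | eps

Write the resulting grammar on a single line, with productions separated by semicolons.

S ::= 2 0 | M 2 3 | 2 3 | 2 2 M | 2 2; L ::= 2 | M | S 3; M ::= 0 | 2 0 | S L | S

Nullable set = {L, M}.
ε ∉ L(G), so no ε-production is kept.
For each production, add variants omitting each subset of nullable occurrences: S → M 2 3 gives M 2 3 | 2 3. S → 2 2 M gives 2 2 M | 2 2. M → S L gives S L | S.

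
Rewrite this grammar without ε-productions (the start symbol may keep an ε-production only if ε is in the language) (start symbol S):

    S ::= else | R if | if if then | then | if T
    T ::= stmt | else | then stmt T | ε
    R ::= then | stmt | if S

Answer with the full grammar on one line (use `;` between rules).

The nullable symbols are {T}.
ε ∉ L(G), so no ε-production is kept.
For each production, add variants omitting each subset of nullable occurrences: S → if T gives if T | if. T → then stmt T gives then stmt T | then stmt.

S ::= else | R if | if if then | then | if T | if; T ::= stmt | else | then stmt T | then stmt; R ::= then | stmt | if S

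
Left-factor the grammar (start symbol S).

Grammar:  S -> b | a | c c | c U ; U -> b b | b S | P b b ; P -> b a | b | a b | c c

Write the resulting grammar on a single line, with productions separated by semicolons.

S has alternatives sharing prefix 'c': factor to S → c S' with S' → c | U.
U has alternatives sharing prefix 'b': factor to U → b U' with U' → b | S.
P has alternatives sharing prefix 'b': factor to P → b P' with P' → a | ε.

S -> b | a | c S'; U -> P b b | b U'; P -> a b | c c | b P'; S' -> c | U; U' -> b | S; P' -> a | ε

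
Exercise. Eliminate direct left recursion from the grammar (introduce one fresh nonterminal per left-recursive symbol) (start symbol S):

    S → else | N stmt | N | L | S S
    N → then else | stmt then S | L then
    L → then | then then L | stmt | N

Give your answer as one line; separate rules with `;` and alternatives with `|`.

S → else S' | N stmt S' | N S' | L S'; N → then else | stmt then S | L then; L → then | then then L | stmt | N; S' → S S' | ε

S is directly left-recursive.
For S: α = {S}, β = {else, N stmt, N, L}. Rewrite as S → β S' and S' → α S' | ε.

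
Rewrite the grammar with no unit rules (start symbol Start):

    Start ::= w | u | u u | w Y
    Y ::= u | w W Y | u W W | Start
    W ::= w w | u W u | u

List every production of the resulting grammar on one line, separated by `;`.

Start ::= w | u | u u | w Y; Y ::= w | u | u u | w Y | w W Y | u W W; W ::= w w | u W u | u

Unit pairs: Y ⇒* {Start}.
For every A with A ⇒* B via unit rules, add B's non-unit alternatives to A; then delete every rule of the form X → Y.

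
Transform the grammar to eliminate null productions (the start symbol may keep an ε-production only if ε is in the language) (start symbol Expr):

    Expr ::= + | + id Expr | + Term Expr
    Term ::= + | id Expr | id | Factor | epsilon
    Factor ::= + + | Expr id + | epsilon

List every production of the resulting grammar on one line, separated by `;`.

Nullable nonterminals: {Factor, Term}.
ε ∉ L(G), so no ε-production is kept.
Expand every rule over subsets of its nullable positions: Expr → + Term Expr gives + Term Expr | + Expr.

Expr ::= + | + id Expr | + Term Expr | + Expr; Term ::= + | id Expr | id | Factor; Factor ::= + + | Expr id +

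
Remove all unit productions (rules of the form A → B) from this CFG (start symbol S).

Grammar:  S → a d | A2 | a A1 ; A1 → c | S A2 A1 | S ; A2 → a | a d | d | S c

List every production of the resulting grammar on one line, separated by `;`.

Unit pairs: A1 ⇒* {A2, S}; S ⇒* {A2}.
For each unit pair (A, B), copy every non-unit production of B to A, then drop all unit productions.

S → a | a d | d | S c | a A1; A1 → a | a d | d | S c | c | S A2 A1 | a A1; A2 → a | a d | d | S c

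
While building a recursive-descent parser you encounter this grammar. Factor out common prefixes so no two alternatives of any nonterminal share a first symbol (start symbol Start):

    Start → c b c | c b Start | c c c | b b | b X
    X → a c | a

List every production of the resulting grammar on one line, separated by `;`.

Start has alternatives sharing prefix 'c': factor to Start → c Start1 with Start1 → b c | b Start | c c.
Start has alternatives sharing prefix 'b': factor to Start → b Start2 with Start2 → b | X.
X has alternatives sharing prefix 'a': factor to X → a X1 with X1 → c | ε.
Start1 has alternatives sharing prefix 'b': factor to Start1 → b Start11 with Start11 → c | Start.

Start → c Start1 | b Start2; X → a X1; Start1 → c c | b Start11; Start2 → b | X; X1 → c | epsilon; Start11 → c | Start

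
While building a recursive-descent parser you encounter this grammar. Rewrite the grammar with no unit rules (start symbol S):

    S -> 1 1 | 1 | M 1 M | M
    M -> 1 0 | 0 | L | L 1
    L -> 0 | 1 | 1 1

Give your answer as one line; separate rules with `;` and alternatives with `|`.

Unit pairs: M ⇒* {L}; S ⇒* {L, M}.
For every A with A ⇒* B via unit rules, add B's non-unit alternatives to A; then delete every rule of the form X → Y.

S -> 0 | 1 | 1 1 | M 1 M | 1 0 | L 1; M -> 0 | 1 | 1 1 | 1 0 | L 1; L -> 0 | 1 | 1 1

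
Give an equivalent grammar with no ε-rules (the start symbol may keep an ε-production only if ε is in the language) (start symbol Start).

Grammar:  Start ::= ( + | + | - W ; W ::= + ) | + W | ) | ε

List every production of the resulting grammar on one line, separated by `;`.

Start ::= ( + | + | - W | -; W ::= + ) | + W | + | )

Nullable nonterminals: {W}.
ε ∉ L(G), so no ε-production is kept.
For each production, add variants omitting each subset of nullable occurrences: Start → - W gives - W | -. W → + W gives + W | +.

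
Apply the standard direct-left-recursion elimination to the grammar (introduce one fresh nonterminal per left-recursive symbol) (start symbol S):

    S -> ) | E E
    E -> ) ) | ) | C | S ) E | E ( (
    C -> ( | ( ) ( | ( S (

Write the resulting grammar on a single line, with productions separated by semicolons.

Left recursion appears on E.
For E: α = {( (}, β = {) ), ), C, S ) E}. Rewrite as E → β E' and E' → α E' | ε.

S -> ) | E E; E -> ) ) E' | ) E' | C E' | S ) E E'; C -> ( | ( ) ( | ( S (; E' -> ( ( E' | ε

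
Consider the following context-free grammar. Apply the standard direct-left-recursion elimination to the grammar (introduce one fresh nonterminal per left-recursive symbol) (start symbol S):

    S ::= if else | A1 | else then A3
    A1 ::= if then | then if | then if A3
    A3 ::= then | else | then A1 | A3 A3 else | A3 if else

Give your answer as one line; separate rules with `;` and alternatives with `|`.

Directly left-recursive nonterminal: A3.
For A3: α = {A3 else, if else}, β = {then, else, then A1}. Rewrite as A3 → β A3' and A3' → α A3' | ε.

S ::= if else | A1 | else then A3; A1 ::= if then | then if | then if A3; A3 ::= then A3' | else A3' | then A1 A3'; A3' ::= A3 else A3' | if else A3' | ε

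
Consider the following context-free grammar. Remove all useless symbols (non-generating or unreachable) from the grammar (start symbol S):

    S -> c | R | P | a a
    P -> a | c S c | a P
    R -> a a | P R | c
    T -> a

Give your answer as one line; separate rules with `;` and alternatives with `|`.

S -> c | R | P | a a; P -> a | c S c | a P; R -> a a | P R | c

Generating nonterminals: {P, R, S, T}.
Reachable from S after that: {P, R, S}.
Removed useless symbols: {T} and every production mentioning them.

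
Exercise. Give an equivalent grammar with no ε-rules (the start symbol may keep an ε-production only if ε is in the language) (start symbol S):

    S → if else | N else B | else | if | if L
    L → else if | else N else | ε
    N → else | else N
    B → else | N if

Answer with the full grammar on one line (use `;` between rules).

Nullable nonterminals: {L}.
ε ∉ L(G), so no ε-production is kept.

S → if else | N else B | else | if | if L; L → else if | else N else; N → else | else N; B → else | N if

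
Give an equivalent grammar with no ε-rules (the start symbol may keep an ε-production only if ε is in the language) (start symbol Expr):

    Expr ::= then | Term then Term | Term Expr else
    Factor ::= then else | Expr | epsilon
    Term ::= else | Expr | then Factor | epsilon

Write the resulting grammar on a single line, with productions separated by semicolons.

Nullable nonterminals: {Factor, Term}.
ε ∉ L(G), so no ε-production is kept.
For each production, add variants omitting each subset of nullable occurrences: Expr → Term then Term gives Term then Term | Term then | then Term. Expr → Term Expr else gives Term Expr else | Expr else. Term → then Factor gives then Factor | then.

Expr ::= then | Term then Term | Term then | then Term | Term Expr else | Expr else; Factor ::= then else | Expr; Term ::= else | Expr | then Factor | then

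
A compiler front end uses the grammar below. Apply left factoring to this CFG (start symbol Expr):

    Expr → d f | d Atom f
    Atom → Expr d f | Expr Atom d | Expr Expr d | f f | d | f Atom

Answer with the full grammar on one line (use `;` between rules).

Expr → d Expr1; Atom → d | Expr Atom1 | f Atom2; Expr1 → f | Atom f; Atom1 → d f | Atom d | Expr d; Atom2 → f | Atom

Expr has alternatives sharing prefix 'd': factor to Expr → d Expr1 with Expr1 → f | Atom f.
Atom has alternatives sharing prefix 'Expr': factor to Atom → Expr Atom1 with Atom1 → d f | Atom d | Expr d.
Atom has alternatives sharing prefix 'f': factor to Atom → f Atom2 with Atom2 → f | Atom.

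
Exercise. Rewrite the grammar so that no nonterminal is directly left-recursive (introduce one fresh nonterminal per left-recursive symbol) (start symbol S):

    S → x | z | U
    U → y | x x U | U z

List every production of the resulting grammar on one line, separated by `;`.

Left recursion appears on U.
For U: α = {z}, β = {y, x x U}. Rewrite as U → β U' and U' → α U' | ε.

S → x | z | U; U → y U' | x x U U'; U' → z U' | ε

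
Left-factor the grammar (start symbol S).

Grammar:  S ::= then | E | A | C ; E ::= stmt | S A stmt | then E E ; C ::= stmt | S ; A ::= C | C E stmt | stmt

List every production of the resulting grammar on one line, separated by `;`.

S ::= then | E | A | C; E ::= stmt | S A stmt | then E E; C ::= stmt | S; A ::= stmt | C A'; A' ::= ε | E stmt

A has alternatives sharing prefix 'C': factor to A → C A' with A' → ε | E stmt.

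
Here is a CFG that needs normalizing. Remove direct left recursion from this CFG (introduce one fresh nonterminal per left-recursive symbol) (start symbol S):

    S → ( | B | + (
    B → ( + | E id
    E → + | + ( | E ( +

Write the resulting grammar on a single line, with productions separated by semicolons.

S → ( | B | + (; B → ( + | E id; E → + E' | + ( E'; E' → ( + E' | eps

E is directly left-recursive.
For E: α = {( +}, β = {+, + (}. Rewrite as E → β E' and E' → α E' | ε.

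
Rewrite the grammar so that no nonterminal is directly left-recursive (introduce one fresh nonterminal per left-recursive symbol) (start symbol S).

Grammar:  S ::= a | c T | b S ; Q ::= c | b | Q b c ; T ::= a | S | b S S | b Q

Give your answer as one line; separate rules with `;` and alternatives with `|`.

S ::= a | c T | b S; Q ::= c Q' | b Q'; T ::= a | S | b S S | b Q; Q' ::= b c Q' | ε

Left recursion appears on Q.
For Q: α = {b c}, β = {c, b}. Rewrite as Q → β Q' and Q' → α Q' | ε.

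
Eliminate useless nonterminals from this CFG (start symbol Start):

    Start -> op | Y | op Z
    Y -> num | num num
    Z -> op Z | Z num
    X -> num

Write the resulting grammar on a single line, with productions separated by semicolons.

Generating nonterminals: {Start, X, Y}.
Reachable from Start after that: {Start, Y}.
Removed useless symbols: {X, Z} and every production mentioning them.

Start -> op | Y; Y -> num | num num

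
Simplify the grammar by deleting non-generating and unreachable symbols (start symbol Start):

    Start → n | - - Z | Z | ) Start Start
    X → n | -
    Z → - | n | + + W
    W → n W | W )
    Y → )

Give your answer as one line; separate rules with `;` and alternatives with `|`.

Start → n | - - Z | Z | ) Start Start; Z → - | n

Generating nonterminals: {Start, X, Y, Z}.
Reachable from Start after that: {Start, Z}.
Removed useless symbols: {W, X, Y} and every production mentioning them.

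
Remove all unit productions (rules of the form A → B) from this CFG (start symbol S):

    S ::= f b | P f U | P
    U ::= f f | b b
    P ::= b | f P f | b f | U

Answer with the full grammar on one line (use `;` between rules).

Unit pairs: P ⇒* {U}; S ⇒* {P, U}.
Replace each nonterminal's rules with the union of the non-unit rules of every nonterminal it unit-derives.

S ::= f f | b b | f b | P f U | b | f P f | b f; U ::= f f | b b; P ::= f f | b b | b | f P f | b f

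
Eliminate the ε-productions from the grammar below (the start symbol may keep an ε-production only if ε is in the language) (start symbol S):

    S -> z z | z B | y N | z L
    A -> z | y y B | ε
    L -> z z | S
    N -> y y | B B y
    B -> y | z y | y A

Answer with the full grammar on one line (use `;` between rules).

Nullable set = {A}.
ε ∉ L(G), so no ε-production is kept.

S -> z z | z B | y N | z L; A -> z | y y B; L -> z z | S; N -> y y | B B y; B -> y | z y | y A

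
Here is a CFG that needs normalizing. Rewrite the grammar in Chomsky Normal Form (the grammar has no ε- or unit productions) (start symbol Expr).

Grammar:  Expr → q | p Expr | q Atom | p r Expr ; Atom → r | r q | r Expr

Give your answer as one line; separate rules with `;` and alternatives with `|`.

Introduce a nonterminal for each terminal appearing in a rule of length ≥ 2: X1 → p, X2 → q, X3 → r.
Binarize each right-hand side of length ≥ 3 by chaining fresh nonterminals (Y1, Y2, …): affected rules were Expr → X1 X3 Expr.

Expr → q | X1 Expr | X2 Atom | X1 Y1; Atom → r | X3 X2 | X3 Expr; X1 → p; X2 → q; X3 → r; Y1 → X3 Expr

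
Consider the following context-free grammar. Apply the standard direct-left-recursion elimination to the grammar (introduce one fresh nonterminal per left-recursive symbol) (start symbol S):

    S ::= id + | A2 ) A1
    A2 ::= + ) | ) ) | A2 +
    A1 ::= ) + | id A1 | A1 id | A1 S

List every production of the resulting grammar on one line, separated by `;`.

Left recursion appears on A2, A1.
For A2: α = {+}, β = {+ ), ) )}. Rewrite as A2 → β A2' and A2' → α A2' | ε.
For A1: α = {id, S}, β = {) +, id A1}. Rewrite as A1 → β A1' and A1' → α A1' | ε.

S ::= id + | A2 ) A1; A2 ::= + ) A2' | ) ) A2'; A1 ::= ) + A1' | id A1 A1'; A2' ::= + A2' | epsilon; A1' ::= id A1' | S A1' | epsilon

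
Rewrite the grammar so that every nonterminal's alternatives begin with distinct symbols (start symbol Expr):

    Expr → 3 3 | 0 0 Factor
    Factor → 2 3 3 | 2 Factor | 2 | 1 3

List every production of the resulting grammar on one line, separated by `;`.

Expr → 3 3 | 0 0 Factor; Factor → 1 3 | 2 Factor1; Factor1 → 3 3 | Factor | ε

Factor has alternatives sharing prefix '2': factor to Factor → 2 Factor1 with Factor1 → 3 3 | Factor | ε.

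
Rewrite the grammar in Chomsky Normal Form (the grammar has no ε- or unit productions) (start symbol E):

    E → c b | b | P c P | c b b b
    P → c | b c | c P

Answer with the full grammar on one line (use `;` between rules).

Introduce a nonterminal for each terminal appearing in a rule of length ≥ 2: X1 → c, X2 → b.
Binarize each right-hand side of length ≥ 3 by chaining fresh nonterminals (Y1, Y2, …): affected rules were E → P X1 P; E → X1 X2 X2 X2.

E → X1 X2 | b | P Y1 | X1 Y2; P → c | X2 X1 | X1 P; X1 → c; X2 → b; Y1 → X1 P; Y2 → X2 Y3; Y3 → X2 X2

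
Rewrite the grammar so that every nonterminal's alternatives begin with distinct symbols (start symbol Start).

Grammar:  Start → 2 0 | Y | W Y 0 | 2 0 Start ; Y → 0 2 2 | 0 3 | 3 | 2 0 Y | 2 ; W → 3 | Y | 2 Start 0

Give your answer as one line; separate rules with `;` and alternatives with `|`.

Start has alternatives sharing prefix '2 0': factor to Start → 2 0 Start1 with Start1 → ε | Start.
Y has alternatives sharing prefix '0': factor to Y → 0 Y1 with Y1 → 2 2 | 3.
Y has alternatives sharing prefix '2': factor to Y → 2 Y2 with Y2 → 0 Y | ε.

Start → Y | W Y 0 | 2 0 Start1; Y → 3 | 0 Y1 | 2 Y2; W → 3 | Y | 2 Start 0; Start1 → ε | Start; Y1 → 2 2 | 3; Y2 → 0 Y | ε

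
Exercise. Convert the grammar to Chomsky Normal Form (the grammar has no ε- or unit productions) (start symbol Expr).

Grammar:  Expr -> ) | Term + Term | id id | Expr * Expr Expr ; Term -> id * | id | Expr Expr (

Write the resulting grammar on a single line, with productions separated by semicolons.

Expr -> ) | Term Y1 | X2 X2 | Expr Y2; Term -> X2 X3 | id | Expr Y4; X1 -> +; X2 -> id; X3 -> *; X4 -> (; Y1 -> X1 Term; Y2 -> X3 Y3; Y3 -> Expr Expr; Y4 -> Expr X4

Introduce a nonterminal for each terminal appearing in a rule of length ≥ 2: X1 → +, X2 → id, X3 → *, X4 → (.
Binarize each right-hand side of length ≥ 3 by chaining fresh nonterminals (Y1, Y2, …): affected rules were Expr → Term X1 Term; Expr → Expr X3 Expr Expr; Term → Expr Expr X4.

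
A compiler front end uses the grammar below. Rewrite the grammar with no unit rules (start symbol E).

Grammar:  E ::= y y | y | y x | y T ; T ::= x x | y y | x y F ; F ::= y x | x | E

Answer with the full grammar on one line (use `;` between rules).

E ::= y y | y | y x | y T; T ::= x x | y y | x y F; F ::= y y | y | y x | y T | x

Unit pairs: F ⇒* {E}.
Replace each nonterminal's rules with the union of the non-unit rules of every nonterminal it unit-derives.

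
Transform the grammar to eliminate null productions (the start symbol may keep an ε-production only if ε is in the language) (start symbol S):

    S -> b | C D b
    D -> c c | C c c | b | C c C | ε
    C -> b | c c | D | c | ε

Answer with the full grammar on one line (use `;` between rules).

S -> b | C D b | C b | D b; D -> c c | C c c | b | C c C | C c | c C | c; C -> b | c c | D | c

Nullable nonterminals: {C, D}.
ε ∉ L(G), so no ε-production is kept.
Add the nullable-subset variants: S → C D b gives C D b | C b | D b. D → C c C gives C c C | C c | c C | c.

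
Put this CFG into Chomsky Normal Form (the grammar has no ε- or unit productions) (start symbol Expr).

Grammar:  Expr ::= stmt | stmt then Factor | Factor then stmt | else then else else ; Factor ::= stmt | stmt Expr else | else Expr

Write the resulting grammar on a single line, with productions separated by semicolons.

Expr ::= stmt | X1 Y1 | Factor Y2 | X3 Y3; Factor ::= stmt | X1 Y5 | X3 Expr; X1 ::= stmt; X2 ::= then; X3 ::= else; Y1 ::= X2 Factor; Y2 ::= X2 X1; Y3 ::= X2 Y4; Y4 ::= X3 X3; Y5 ::= Expr X3

Introduce a nonterminal for each terminal appearing in a rule of length ≥ 2: X1 → stmt, X2 → then, X3 → else.
Binarize each right-hand side of length ≥ 3 by chaining fresh nonterminals (Y1, Y2, …): affected rules were Expr → X1 X2 Factor; Expr → Factor X2 X1; Expr → X3 X2 X3 X3; Factor → X1 Expr X3.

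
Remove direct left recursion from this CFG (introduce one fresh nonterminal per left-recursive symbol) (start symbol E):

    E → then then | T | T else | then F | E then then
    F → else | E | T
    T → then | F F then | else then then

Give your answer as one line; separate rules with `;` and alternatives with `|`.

E → then then E' | T E' | T else E' | then F E'; F → else | E | T; T → then | F F then | else then then; E' → then then E' | ε

Left recursion appears on E.
For E: α = {then then}, β = {then then, T, T else, then F}. Rewrite as E → β E' and E' → α E' | ε.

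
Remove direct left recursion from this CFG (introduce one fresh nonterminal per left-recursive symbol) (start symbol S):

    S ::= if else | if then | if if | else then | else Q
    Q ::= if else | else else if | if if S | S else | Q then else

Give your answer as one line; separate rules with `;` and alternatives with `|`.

Left recursion appears on Q.
For Q: α = {then else}, β = {if else, else else if, if if S, S else}. Rewrite as Q → β Q' and Q' → α Q' | ε.

S ::= if else | if then | if if | else then | else Q; Q ::= if else Q' | else else if Q' | if if S Q' | S else Q'; Q' ::= then else Q' | ε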